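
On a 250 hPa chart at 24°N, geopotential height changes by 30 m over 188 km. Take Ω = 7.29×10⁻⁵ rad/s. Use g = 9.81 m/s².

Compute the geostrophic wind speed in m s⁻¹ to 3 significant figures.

Coriolis parameter at 24°N:
f = 2Ω sin φ = 2 × 7.29×10⁻⁵ × sin 24° = 5.93×10⁻⁵ s⁻¹
Height gradient: |∂Z/∂n| = 30 m / 188000 m = 1.60×10⁻⁴
On a pressure surface, geostrophic balance gives V_g = (g/f)|∂Z/∂n|:
V_g = 9.81 × 1.60×10⁻⁴ / 5.93×10⁻⁵ = 26.4 m/s

26.4 m s⁻¹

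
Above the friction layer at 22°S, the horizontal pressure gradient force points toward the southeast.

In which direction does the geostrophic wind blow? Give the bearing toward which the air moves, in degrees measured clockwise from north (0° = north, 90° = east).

The pressure-gradient force points toward the southeast (bearing 135°).
Geostrophic balance: in the Southern Hemisphere the Coriolis force deflects motion to the left, so the geostrophic wind blows 90° to the left of the pressure-gradient force (low pressure on the right).
Rotating 135° by 90° counterclockwise gives 045° — the wind blows toward the northeast.

045°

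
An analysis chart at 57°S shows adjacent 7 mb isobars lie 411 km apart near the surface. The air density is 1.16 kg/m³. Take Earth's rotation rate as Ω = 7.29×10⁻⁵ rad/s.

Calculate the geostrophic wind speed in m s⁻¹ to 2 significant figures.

12 m s⁻¹

Coriolis parameter at 57°S:
f = 2Ω sin φ = 2 × 7.29×10⁻⁵ × sin 57° = 1.22×10⁻⁴ s⁻¹
Pressure gradient: |∂P/∂n| = 700 Pa / 411000 m = 1.70×10⁻³ Pa/m
Geostrophic balance (pressure-gradient force = Coriolis force):
V_g = (1/(fρ)) |∂P/∂n| = 1.70×10⁻³ / (1.22×10⁻⁴ × 1.16) = 12.0 m/s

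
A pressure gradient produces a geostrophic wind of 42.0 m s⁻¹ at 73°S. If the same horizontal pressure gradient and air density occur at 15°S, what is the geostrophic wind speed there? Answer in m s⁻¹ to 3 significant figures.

With the same pressure gradient and density, V_g ∝ 1/f ∝ 1/sin φ.
V₂ = V₁ · sin φ₁ / sin φ₂ = 42.0 × sin 73° / sin 15°
V₂ = 42.0 × 0.9563/0.2588 = 155 m s⁻¹

155 m s⁻¹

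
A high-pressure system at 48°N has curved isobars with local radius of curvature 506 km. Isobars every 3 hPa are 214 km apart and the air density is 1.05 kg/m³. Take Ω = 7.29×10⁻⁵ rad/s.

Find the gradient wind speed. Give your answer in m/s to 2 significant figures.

19 m/s

Coriolis parameter at 48°N:
f = 2Ω sin φ = 2 × 7.29×10⁻⁵ × sin 48° = 1.08×10⁻⁴ s⁻¹
Pressure gradient: |∂P/∂n| = 300 Pa / 214000 m = 1.40×10⁻³ Pa/m
Geostrophic speed: V_g = |∂P/∂n|/(fρ) = 1.40×10⁻³/(1.08×10⁻⁴ × 1.05) = 12.3 m/s
Around a high, pressure-gradient force acts outward with centrifugal, so Coriolis balances both:
fV = (1/ρ)|∂P/∂n| + V²/R  →  V² − fR·V + fR·V_g = 0
With fR = 1.08×10⁻⁴ × 506×10³ m = 54.8 m/s:
V = [fR − √((fR)² − 4 fR V_g)]/2 = [54.8 − √(54.8² − 4×54.8×12.3)]/2 = 18.7 m/s
Supergeostrophic (V > V_g = 12.3 m/s), as expected around a high.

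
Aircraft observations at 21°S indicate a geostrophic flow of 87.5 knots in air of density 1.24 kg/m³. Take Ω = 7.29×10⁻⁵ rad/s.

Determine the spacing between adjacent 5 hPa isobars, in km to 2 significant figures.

170 km

Coriolis parameter at 21°S:
f = 2Ω sin φ = 2 × 7.29×10⁻⁵ × sin 21° = 5.23×10⁻⁵ s⁻¹
Wind speed in SI: 87.5 knots = 45.0 m/s
Geostrophic balance rearranged: |∂P/∂n| = f ρ V_g
|∂P/∂n| = 5.23×10⁻⁵ × 1.24 × 45.0 = 2.92×10⁻³ Pa/m
Isobar spacing: Δn = ΔP/|∂P/∂n| = 500 Pa / 2.92×10⁻³ Pa/m = 171441 m ≈ 170 km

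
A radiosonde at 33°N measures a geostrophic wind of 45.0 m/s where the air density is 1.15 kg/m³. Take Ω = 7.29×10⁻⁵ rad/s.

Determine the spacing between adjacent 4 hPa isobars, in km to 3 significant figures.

97.3 km

Coriolis parameter at 33°N:
f = 2Ω sin φ = 2 × 7.29×10⁻⁵ × sin 33° = 7.94×10⁻⁵ s⁻¹
Geostrophic balance rearranged: |∂P/∂n| = f ρ V_g
|∂P/∂n| = 7.94×10⁻⁵ × 1.15 × 45.0 = 4.11×10⁻³ Pa/m
Isobar spacing: Δn = ΔP/|∂P/∂n| = 400 Pa / 4.11×10⁻³ Pa/m = 97338 m ≈ 97.3 km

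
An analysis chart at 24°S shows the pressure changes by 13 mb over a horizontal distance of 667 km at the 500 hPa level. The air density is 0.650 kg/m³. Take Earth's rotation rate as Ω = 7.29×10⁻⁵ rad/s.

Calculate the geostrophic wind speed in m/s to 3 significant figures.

50.6 m/s

Coriolis parameter at 24°S:
f = 2Ω sin φ = 2 × 7.29×10⁻⁵ × sin 24° = 5.93×10⁻⁵ s⁻¹
Pressure gradient: |∂P/∂n| = 1300 Pa / 667000 m = 1.95×10⁻³ Pa/m
Geostrophic balance (pressure-gradient force = Coriolis force):
V_g = (1/(fρ)) |∂P/∂n| = 1.95×10⁻³ / (5.93×10⁻⁵ × 0.650) = 50.6 m/s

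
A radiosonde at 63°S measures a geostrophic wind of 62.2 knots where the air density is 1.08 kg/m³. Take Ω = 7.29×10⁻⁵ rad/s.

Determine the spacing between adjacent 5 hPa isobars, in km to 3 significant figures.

Coriolis parameter at 63°S:
f = 2Ω sin φ = 2 × 7.29×10⁻⁵ × sin 63° = 1.30×10⁻⁴ s⁻¹
Wind speed in SI: 62.2 knots = 32.0 m/s
Geostrophic balance rearranged: |∂P/∂n| = f ρ V_g
|∂P/∂n| = 1.30×10⁻⁴ × 1.08 × 32.0 = 4.49×10⁻³ Pa/m
Isobar spacing: Δn = ΔP/|∂P/∂n| = 500 Pa / 4.49×10⁻³ Pa/m = 111373 m ≈ 111 km

111 km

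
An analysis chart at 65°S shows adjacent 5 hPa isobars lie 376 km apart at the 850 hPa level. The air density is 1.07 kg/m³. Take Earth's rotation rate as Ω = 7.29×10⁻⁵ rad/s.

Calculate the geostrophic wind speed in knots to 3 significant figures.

18.3 knots

Coriolis parameter at 65°S:
f = 2Ω sin φ = 2 × 7.29×10⁻⁵ × sin 65° = 1.32×10⁻⁴ s⁻¹
Pressure gradient: |∂P/∂n| = 500 Pa / 376000 m = 1.33×10⁻³ Pa/m
Geostrophic balance (pressure-gradient force = Coriolis force):
V_g = (1/(fρ)) |∂P/∂n| = 1.33×10⁻³ / (1.32×10⁻⁴ × 1.07) = 9.41 m/s
Converting: 9.41 m/s × 1.944 = 18.3 knots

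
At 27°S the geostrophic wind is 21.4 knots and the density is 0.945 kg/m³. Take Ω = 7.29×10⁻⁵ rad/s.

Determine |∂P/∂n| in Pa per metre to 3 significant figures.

6.89×10⁻⁴ Pa/m

Coriolis parameter at 27°S:
f = 2Ω sin φ = 2 × 7.29×10⁻⁵ × sin 27° = 6.62×10⁻⁵ s⁻¹
Wind speed in SI: 21.4 knots = 11.0 m/s
Geostrophic balance rearranged: |∂P/∂n| = f ρ V_g
|∂P/∂n| = 6.62×10⁻⁵ × 0.945 × 11.0 = 6.89×10⁻⁴ Pa/m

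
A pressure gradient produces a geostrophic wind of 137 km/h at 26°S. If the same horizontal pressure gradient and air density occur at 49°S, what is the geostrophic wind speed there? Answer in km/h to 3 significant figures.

With the same pressure gradient and density, V_g ∝ 1/f ∝ 1/sin φ.
V₂ = V₁ · sin φ₁ / sin φ₂ = 137 × sin 26° / sin 49°
V₂ = 137 × 0.4384/0.7547 = 79.6 km/h

79.6 km/h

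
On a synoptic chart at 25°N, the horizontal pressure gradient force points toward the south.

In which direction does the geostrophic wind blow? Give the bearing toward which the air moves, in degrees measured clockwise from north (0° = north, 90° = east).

270°

The pressure-gradient force points toward the south (bearing 180°).
Geostrophic balance: in the Northern Hemisphere the Coriolis force deflects motion to the right, so the geostrophic wind blows 90° to the right of the pressure-gradient force (low pressure on the left).
Rotating 180° by 90° clockwise gives 270° — the wind blows toward the west.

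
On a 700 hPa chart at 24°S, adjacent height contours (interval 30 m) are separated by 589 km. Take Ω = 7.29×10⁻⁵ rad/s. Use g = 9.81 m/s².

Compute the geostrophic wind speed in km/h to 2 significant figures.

30 km/h

Coriolis parameter at 24°S:
f = 2Ω sin φ = 2 × 7.29×10⁻⁵ × sin 24° = 5.93×10⁻⁵ s⁻¹
Height gradient: |∂Z/∂n| = 30 m / 589000 m = 5.09×10⁻⁵
On a pressure surface, geostrophic balance gives V_g = (g/f)|∂Z/∂n|:
V_g = 9.81 × 5.09×10⁻⁵ / 5.93×10⁻⁵ = 8.43 m/s
Converting: 8.43 m/s × 3.6 = 30 km/h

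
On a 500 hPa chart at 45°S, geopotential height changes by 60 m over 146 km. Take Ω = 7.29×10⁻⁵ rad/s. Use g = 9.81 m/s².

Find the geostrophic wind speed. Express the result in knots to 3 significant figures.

76.0 knots

Coriolis parameter at 45°S:
f = 2Ω sin φ = 2 × 7.29×10⁻⁵ × sin 45° = 1.03×10⁻⁴ s⁻¹
Height gradient: |∂Z/∂n| = 60 m / 146000 m = 4.11×10⁻⁴
On a pressure surface, geostrophic balance gives V_g = (g/f)|∂Z/∂n|:
V_g = 9.81 × 4.11×10⁻⁴ / 1.03×10⁻⁴ = 39.1 m/s
Converting: 39.1 m/s × 1.944 = 76.0 knots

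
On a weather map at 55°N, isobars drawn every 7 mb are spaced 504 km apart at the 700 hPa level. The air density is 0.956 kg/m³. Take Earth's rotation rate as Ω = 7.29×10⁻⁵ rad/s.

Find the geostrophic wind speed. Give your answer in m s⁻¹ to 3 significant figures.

12.2 m s⁻¹

Coriolis parameter at 55°N:
f = 2Ω sin φ = 2 × 7.29×10⁻⁵ × sin 55° = 1.19×10⁻⁴ s⁻¹
Pressure gradient: |∂P/∂n| = 700 Pa / 504000 m = 1.39×10⁻³ Pa/m
Geostrophic balance (pressure-gradient force = Coriolis force):
V_g = (1/(fρ)) |∂P/∂n| = 1.39×10⁻³ / (1.19×10⁻⁴ × 0.956) = 12.2 m/s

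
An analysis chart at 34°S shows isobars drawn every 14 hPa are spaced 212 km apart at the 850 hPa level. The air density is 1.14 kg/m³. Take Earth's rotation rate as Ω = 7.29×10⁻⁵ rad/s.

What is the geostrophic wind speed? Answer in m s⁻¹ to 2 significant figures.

Coriolis parameter at 34°S:
f = 2Ω sin φ = 2 × 7.29×10⁻⁵ × sin 34° = 8.15×10⁻⁵ s⁻¹
Pressure gradient: |∂P/∂n| = 1400 Pa / 212000 m = 6.60×10⁻³ Pa/m
Geostrophic balance (pressure-gradient force = Coriolis force):
V_g = (1/(fρ)) |∂P/∂n| = 6.60×10⁻³ / (8.15×10⁻⁵ × 1.14) = 71.1 m/s

71 m s⁻¹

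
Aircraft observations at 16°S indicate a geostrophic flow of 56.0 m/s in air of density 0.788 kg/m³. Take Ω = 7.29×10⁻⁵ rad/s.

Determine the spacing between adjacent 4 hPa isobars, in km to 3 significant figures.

Coriolis parameter at 16°S:
f = 2Ω sin φ = 2 × 7.29×10⁻⁵ × sin 16° = 4.02×10⁻⁵ s⁻¹
Geostrophic balance rearranged: |∂P/∂n| = f ρ V_g
|∂P/∂n| = 4.02×10⁻⁵ × 0.788 × 56.0 = 1.77×10⁻³ Pa/m
Isobar spacing: Δn = ΔP/|∂P/∂n| = 400 Pa / 1.77×10⁻³ Pa/m = 225554 m ≈ 226 km

226 km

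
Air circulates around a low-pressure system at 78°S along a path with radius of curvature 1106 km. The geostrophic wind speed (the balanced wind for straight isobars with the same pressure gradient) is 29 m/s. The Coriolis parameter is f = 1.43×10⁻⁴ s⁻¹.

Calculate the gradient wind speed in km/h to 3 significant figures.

90.1 km/h

Around a low, centrifugal force acts outward with Coriolis, so pressure-gradient force balances both:
(1/ρ)|∂P/∂n| = fV + V²/R  →  V² + fR·V − fR·V_g = 0
With fR = 1.43×10⁻⁴ × 1106×10³ m = 158 m/s:
V = [−fR + √((fR)² + 4 fR V_g)]/2 = [−158 + √(158² + 4×158×29)]/2 = 25 m/s
Subgeostrophic (V < V_g = 29 m/s), as expected around a low.
Converting: 25 m/s × 3.6 = 90.1 km/h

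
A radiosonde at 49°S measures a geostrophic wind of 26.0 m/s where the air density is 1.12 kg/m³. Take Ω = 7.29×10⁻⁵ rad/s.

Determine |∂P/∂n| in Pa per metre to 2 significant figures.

3.2×10⁻³ Pa/m

Coriolis parameter at 49°S:
f = 2Ω sin φ = 2 × 7.29×10⁻⁵ × sin 49° = 1.10×10⁻⁴ s⁻¹
Geostrophic balance rearranged: |∂P/∂n| = f ρ V_g
|∂P/∂n| = 1.10×10⁻⁴ × 1.12 × 26.0 = 3.20×10⁻³ Pa/m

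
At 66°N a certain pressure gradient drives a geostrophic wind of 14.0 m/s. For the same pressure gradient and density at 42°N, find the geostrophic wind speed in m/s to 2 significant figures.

With the same pressure gradient and density, V_g ∝ 1/f ∝ 1/sin φ.
V₂ = V₁ · sin φ₁ / sin φ₂ = 14.0 × sin 66° / sin 42°
V₂ = 14.0 × 0.9135/0.6691 = 19 m/s

19 m/s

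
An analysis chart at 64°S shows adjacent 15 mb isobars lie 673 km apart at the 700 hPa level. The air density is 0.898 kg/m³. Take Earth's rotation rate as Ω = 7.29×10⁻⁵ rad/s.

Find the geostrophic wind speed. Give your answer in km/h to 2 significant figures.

68 km/h

Coriolis parameter at 64°S:
f = 2Ω sin φ = 2 × 7.29×10⁻⁵ × sin 64° = 1.31×10⁻⁴ s⁻¹
Pressure gradient: |∂P/∂n| = 1500 Pa / 673000 m = 2.23×10⁻³ Pa/m
Geostrophic balance (pressure-gradient force = Coriolis force):
V_g = (1/(fρ)) |∂P/∂n| = 2.23×10⁻³ / (1.31×10⁻⁴ × 0.898) = 18.9 m/s
Converting: 18.9 m/s × 3.6 = 68 km/h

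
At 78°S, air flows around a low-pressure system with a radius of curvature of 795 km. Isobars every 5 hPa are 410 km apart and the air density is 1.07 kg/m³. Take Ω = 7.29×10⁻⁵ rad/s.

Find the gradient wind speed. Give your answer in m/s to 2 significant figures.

7.5 m/s

Coriolis parameter at 78°S:
f = 2Ω sin φ = 2 × 7.29×10⁻⁵ × sin 78° = 1.43×10⁻⁴ s⁻¹
Pressure gradient: |∂P/∂n| = 500 Pa / 410000 m = 1.22×10⁻³ Pa/m
Geostrophic speed: V_g = |∂P/∂n|/(fρ) = 1.22×10⁻³/(1.43×10⁻⁴ × 1.07) = 7.99 m/s
Around a low, centrifugal force acts outward with Coriolis, so pressure-gradient force balances both:
(1/ρ)|∂P/∂n| = fV + V²/R  →  V² + fR·V − fR·V_g = 0
With fR = 1.43×10⁻⁴ × 795×10³ m = 113 m/s:
V = [−fR + √((fR)² + 4 fR V_g)]/2 = [−113 + √(113² + 4×113×7.99)]/2 = 7.5 m/s
Subgeostrophic (V < V_g = 7.99 m/s), as expected around a low.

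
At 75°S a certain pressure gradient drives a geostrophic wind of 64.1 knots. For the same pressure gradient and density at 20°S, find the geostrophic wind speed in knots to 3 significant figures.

181 knots

With the same pressure gradient and density, V_g ∝ 1/f ∝ 1/sin φ.
V₂ = V₁ · sin φ₁ / sin φ₂ = 64.1 × sin 75° / sin 20°
V₂ = 64.1 × 0.9659/0.3420 = 181 knots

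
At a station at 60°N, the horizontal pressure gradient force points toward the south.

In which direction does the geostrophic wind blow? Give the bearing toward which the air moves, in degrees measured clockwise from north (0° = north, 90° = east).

The pressure-gradient force points toward the south (bearing 180°).
Geostrophic balance: in the Northern Hemisphere the Coriolis force deflects motion to the right, so the geostrophic wind blows 90° to the right of the pressure-gradient force (low pressure on the left).
Rotating 180° by 90° clockwise gives 270° — the wind blows toward the west.

270°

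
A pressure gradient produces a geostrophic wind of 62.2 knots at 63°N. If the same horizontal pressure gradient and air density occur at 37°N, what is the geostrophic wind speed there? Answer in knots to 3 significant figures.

With the same pressure gradient and density, V_g ∝ 1/f ∝ 1/sin φ.
V₂ = V₁ · sin φ₁ / sin φ₂ = 62.2 × sin 63° / sin 37°
V₂ = 62.2 × 0.8910/0.6018 = 92.1 knots

92.1 knots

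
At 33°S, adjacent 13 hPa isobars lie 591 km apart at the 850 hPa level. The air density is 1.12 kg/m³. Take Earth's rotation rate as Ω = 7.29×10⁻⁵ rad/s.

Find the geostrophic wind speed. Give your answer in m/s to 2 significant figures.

25 m/s

Coriolis parameter at 33°S:
f = 2Ω sin φ = 2 × 7.29×10⁻⁵ × sin 33° = 7.94×10⁻⁵ s⁻¹
Pressure gradient: |∂P/∂n| = 1300 Pa / 591000 m = 2.20×10⁻³ Pa/m
Geostrophic balance (pressure-gradient force = Coriolis force):
V_g = (1/(fρ)) |∂P/∂n| = 2.20×10⁻³ / (7.94×10⁻⁵ × 1.12) = 24.7 m/s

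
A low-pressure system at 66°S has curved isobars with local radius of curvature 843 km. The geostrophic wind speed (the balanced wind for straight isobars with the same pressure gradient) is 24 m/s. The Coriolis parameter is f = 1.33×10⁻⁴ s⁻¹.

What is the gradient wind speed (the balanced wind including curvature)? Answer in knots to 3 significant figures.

39.5 knots

Around a low, centrifugal force acts outward with Coriolis, so pressure-gradient force balances both:
(1/ρ)|∂P/∂n| = fV + V²/R  →  V² + fR·V − fR·V_g = 0
With fR = 1.33×10⁻⁴ × 843×10³ m = 112 m/s:
V = [−fR + √((fR)² + 4 fR V_g)]/2 = [−112 + √(112² + 4×112×24)]/2 = 20.3 m/s
Subgeostrophic (V < V_g = 24 m/s), as expected around a low.
Converting: 20.3 m/s × 1.944 = 39.5 knots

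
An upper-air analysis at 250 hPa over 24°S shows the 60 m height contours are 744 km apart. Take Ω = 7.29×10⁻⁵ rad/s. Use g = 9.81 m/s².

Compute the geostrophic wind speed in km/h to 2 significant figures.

Coriolis parameter at 24°S:
f = 2Ω sin φ = 2 × 7.29×10⁻⁵ × sin 24° = 5.93×10⁻⁵ s⁻¹
Height gradient: |∂Z/∂n| = 60 m / 744000 m = 8.06×10⁻⁵
On a pressure surface, geostrophic balance gives V_g = (g/f)|∂Z/∂n|:
V_g = 9.81 × 8.06×10⁻⁵ / 5.93×10⁻⁵ = 13.3 m/s
Converting: 13.3 m/s × 3.6 = 48 km/h

48 km/h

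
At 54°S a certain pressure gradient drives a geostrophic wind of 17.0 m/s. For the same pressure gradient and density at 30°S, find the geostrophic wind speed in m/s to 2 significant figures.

28 m/s

With the same pressure gradient and density, V_g ∝ 1/f ∝ 1/sin φ.
V₂ = V₁ · sin φ₁ / sin φ₂ = 17.0 × sin 54° / sin 30°
V₂ = 17.0 × 0.8090/0.5000 = 28 m/s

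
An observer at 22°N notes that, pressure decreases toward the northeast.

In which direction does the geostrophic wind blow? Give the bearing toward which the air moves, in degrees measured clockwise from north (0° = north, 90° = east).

135°

The pressure-gradient force points toward the northeast (bearing 045°).
Geostrophic balance: in the Northern Hemisphere the Coriolis force deflects motion to the right, so the geostrophic wind blows 90° to the right of the pressure-gradient force (low pressure on the left).
Rotating 045° by 90° clockwise gives 135° — the wind blows toward the southeast.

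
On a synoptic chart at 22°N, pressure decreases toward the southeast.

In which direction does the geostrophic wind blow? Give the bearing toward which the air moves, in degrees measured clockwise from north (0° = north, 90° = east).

The pressure-gradient force points toward the southeast (bearing 135°).
Geostrophic balance: in the Northern Hemisphere the Coriolis force deflects motion to the right, so the geostrophic wind blows 90° to the right of the pressure-gradient force (low pressure on the left).
Rotating 135° by 90° clockwise gives 225° — the wind blows toward the southwest.

225°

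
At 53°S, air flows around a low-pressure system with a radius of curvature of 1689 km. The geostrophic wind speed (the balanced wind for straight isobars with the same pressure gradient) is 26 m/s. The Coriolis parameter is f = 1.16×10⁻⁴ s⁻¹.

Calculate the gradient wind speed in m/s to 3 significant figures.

23.2 m/s

Around a low, centrifugal force acts outward with Coriolis, so pressure-gradient force balances both:
(1/ρ)|∂P/∂n| = fV + V²/R  →  V² + fR·V − fR·V_g = 0
With fR = 1.16×10⁻⁴ × 1689×10³ m = 196 m/s:
V = [−fR + √((fR)² + 4 fR V_g)]/2 = [−196 + √(196² + 4×196×26)]/2 = 23.2 m/s
Subgeostrophic (V < V_g = 26 m/s), as expected around a low.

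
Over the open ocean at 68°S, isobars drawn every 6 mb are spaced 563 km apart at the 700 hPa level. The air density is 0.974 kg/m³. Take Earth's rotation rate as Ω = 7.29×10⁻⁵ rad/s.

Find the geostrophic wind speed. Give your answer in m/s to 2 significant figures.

8.1 m/s

Coriolis parameter at 68°S:
f = 2Ω sin φ = 2 × 7.29×10⁻⁵ × sin 68° = 1.35×10⁻⁴ s⁻¹
Pressure gradient: |∂P/∂n| = 600 Pa / 563000 m = 1.07×10⁻³ Pa/m
Geostrophic balance (pressure-gradient force = Coriolis force):
V_g = (1/(fρ)) |∂P/∂n| = 1.07×10⁻³ / (1.35×10⁻⁴ × 0.974) = 8.09 m/s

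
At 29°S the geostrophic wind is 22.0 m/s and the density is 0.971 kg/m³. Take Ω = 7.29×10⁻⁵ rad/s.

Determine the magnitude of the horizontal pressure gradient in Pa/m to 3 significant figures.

Coriolis parameter at 29°S:
f = 2Ω sin φ = 2 × 7.29×10⁻⁵ × sin 29° = 7.07×10⁻⁵ s⁻¹
Geostrophic balance rearranged: |∂P/∂n| = f ρ V_g
|∂P/∂n| = 7.07×10⁻⁵ × 0.971 × 22.0 = 1.51×10⁻³ Pa/m

1.51×10⁻³ Pa/m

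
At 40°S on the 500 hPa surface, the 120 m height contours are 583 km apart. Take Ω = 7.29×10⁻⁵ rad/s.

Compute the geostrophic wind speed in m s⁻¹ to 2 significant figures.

Coriolis parameter at 40°S:
f = 2Ω sin φ = 2 × 7.29×10⁻⁵ × sin 40° = 9.37×10⁻⁵ s⁻¹
Height gradient: |∂Z/∂n| = 120 m / 583000 m = 2.06×10⁻⁴
On a pressure surface, geostrophic balance gives V_g = (g/f)|∂Z/∂n|:
V_g = 9.81 × 2.06×10⁻⁴ / 9.37×10⁻⁵ = 21.5 m/s

22 m s⁻¹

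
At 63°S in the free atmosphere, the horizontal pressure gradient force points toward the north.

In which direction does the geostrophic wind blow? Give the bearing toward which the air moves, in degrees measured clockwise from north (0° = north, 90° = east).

270°

The pressure-gradient force points toward the north (bearing 000°).
Geostrophic balance: in the Southern Hemisphere the Coriolis force deflects motion to the left, so the geostrophic wind blows 90° to the left of the pressure-gradient force (low pressure on the right).
Rotating 000° by 90° counterclockwise gives 270° — the wind blows toward the west.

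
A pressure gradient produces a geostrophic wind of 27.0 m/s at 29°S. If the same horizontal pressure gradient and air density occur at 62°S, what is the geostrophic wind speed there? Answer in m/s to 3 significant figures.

14.8 m/s

With the same pressure gradient and density, V_g ∝ 1/f ∝ 1/sin φ.
V₂ = V₁ · sin φ₁ / sin φ₂ = 27.0 × sin 29° / sin 62°
V₂ = 27.0 × 0.4848/0.8829 = 14.8 m/s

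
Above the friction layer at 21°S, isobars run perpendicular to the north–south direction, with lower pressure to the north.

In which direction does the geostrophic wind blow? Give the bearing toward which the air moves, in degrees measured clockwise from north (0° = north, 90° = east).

270°

The pressure-gradient force points toward the north (bearing 000°).
Geostrophic balance: in the Southern Hemisphere the Coriolis force deflects motion to the left, so the geostrophic wind blows 90° to the left of the pressure-gradient force (low pressure on the right).
Rotating 000° by 90° counterclockwise gives 270° — the wind blows toward the west.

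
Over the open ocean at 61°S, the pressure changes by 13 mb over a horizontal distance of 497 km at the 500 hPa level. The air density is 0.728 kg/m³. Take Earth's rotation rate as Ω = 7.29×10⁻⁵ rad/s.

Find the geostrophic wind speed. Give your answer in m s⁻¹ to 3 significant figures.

Coriolis parameter at 61°S:
f = 2Ω sin φ = 2 × 7.29×10⁻⁵ × sin 61° = 1.28×10⁻⁴ s⁻¹
Pressure gradient: |∂P/∂n| = 1300 Pa / 497000 m = 2.62×10⁻³ Pa/m
Geostrophic balance (pressure-gradient force = Coriolis force):
V_g = (1/(fρ)) |∂P/∂n| = 2.62×10⁻³ / (1.28×10⁻⁴ × 0.728) = 28.2 m/s

28.2 m s⁻¹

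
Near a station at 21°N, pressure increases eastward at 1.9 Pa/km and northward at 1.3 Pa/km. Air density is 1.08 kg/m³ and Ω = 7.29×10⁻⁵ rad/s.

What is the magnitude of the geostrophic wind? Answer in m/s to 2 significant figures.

Coriolis parameter at 21°N:
f = 2Ω sin φ = 2 × 7.29×10⁻⁵ × sin 21° = 5.23×10⁻⁵ s⁻¹
Component geostrophic relations (x east, y north):
u_g = −(1/(fρ)) ∂P/∂y,  v_g = (1/(fρ)) ∂P/∂x
u_g = −(1.3×10⁻³)/(5.23×10⁻⁵ × 1.08) = −23.0 m/s;  v_g = (1.9×10⁻³)/(5.23×10⁻⁵ × 1.08) = 33.7 m/s
|V_g| = √(u_g² + v_g²) = 40.8 m/s

41 m/s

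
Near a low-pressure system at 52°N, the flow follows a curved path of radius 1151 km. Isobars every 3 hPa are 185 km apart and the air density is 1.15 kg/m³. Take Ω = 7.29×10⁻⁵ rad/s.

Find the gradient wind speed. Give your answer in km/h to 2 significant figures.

Coriolis parameter at 52°N:
f = 2Ω sin φ = 2 × 7.29×10⁻⁵ × sin 52° = 1.15×10⁻⁴ s⁻¹
Pressure gradient: |∂P/∂n| = 300 Pa / 185000 m = 1.62×10⁻³ Pa/m
Geostrophic speed: V_g = |∂P/∂n|/(fρ) = 1.62×10⁻³/(1.15×10⁻⁴ × 1.15) = 12.3 m/s
Around a low, centrifugal force acts outward with Coriolis, so pressure-gradient force balances both:
(1/ρ)|∂P/∂n| = fV + V²/R  →  V² + fR·V − fR·V_g = 0
With fR = 1.15×10⁻⁴ × 1151×10³ m = 132 m/s:
V = [−fR + √((fR)² + 4 fR V_g)]/2 = [−132 + √(132² + 4×132×12.3)]/2 = 11.3 m/s
Subgeostrophic (V < V_g = 12.3 m/s), as expected around a low.
Converting: 11.3 m/s × 3.6 = 41 km/h

41 km/h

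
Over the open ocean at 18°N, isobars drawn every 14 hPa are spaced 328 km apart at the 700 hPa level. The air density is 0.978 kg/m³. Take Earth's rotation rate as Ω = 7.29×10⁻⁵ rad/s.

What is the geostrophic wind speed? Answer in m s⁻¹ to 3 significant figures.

Coriolis parameter at 18°N:
f = 2Ω sin φ = 2 × 7.29×10⁻⁵ × sin 18° = 4.51×10⁻⁵ s⁻¹
Pressure gradient: |∂P/∂n| = 1400 Pa / 328000 m = 4.27×10⁻³ Pa/m
Geostrophic balance (pressure-gradient force = Coriolis force):
V_g = (1/(fρ)) |∂P/∂n| = 4.27×10⁻³ / (4.51×10⁻⁵ × 0.978) = 96.9 m/s

96.9 m s⁻¹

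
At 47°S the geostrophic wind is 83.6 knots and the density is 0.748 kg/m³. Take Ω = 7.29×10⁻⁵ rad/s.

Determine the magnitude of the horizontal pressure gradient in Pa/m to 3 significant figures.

Coriolis parameter at 47°S:
f = 2Ω sin φ = 2 × 7.29×10⁻⁵ × sin 47° = 1.07×10⁻⁴ s⁻¹
Wind speed in SI: 83.6 knots = 43.0 m/s
Geostrophic balance rearranged: |∂P/∂n| = f ρ V_g
|∂P/∂n| = 1.07×10⁻⁴ × 0.748 × 43.0 = 3.43×10⁻³ Pa/m

3.43×10⁻³ Pa/m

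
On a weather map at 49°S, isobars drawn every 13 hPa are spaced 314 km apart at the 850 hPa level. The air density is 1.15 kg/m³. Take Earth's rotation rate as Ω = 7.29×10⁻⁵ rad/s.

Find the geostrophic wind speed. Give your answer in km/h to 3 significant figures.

Coriolis parameter at 49°S:
f = 2Ω sin φ = 2 × 7.29×10⁻⁵ × sin 49° = 1.10×10⁻⁴ s⁻¹
Pressure gradient: |∂P/∂n| = 1300 Pa / 314000 m = 4.14×10⁻³ Pa/m
Geostrophic balance (pressure-gradient force = Coriolis force):
V_g = (1/(fρ)) |∂P/∂n| = 4.14×10⁻³ / (1.10×10⁻⁴ × 1.15) = 32.7 m/s
Converting: 32.7 m/s × 3.6 = 118 km/h

118 km/h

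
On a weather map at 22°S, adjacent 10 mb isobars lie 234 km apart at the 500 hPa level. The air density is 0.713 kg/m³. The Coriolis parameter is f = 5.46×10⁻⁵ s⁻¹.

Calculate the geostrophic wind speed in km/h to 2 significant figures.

400 km/h

Pressure gradient: |∂P/∂n| = 1000 Pa / 234000 m = 4.27×10⁻³ Pa/m
Geostrophic balance (pressure-gradient force = Coriolis force):
V_g = (1/(fρ)) |∂P/∂n| = 4.27×10⁻³ / (5.46×10⁻⁵ × 0.713) = 110 m/s
Converting: 110 m/s × 3.6 = 400 km/h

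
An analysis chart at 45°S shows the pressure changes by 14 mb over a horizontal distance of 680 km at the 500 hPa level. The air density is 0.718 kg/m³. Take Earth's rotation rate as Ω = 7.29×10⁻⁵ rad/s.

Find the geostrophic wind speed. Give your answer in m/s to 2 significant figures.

28 m/s

Coriolis parameter at 45°S:
f = 2Ω sin φ = 2 × 7.29×10⁻⁵ × sin 45° = 1.03×10⁻⁴ s⁻¹
Pressure gradient: |∂P/∂n| = 1400 Pa / 680000 m = 2.06×10⁻³ Pa/m
Geostrophic balance (pressure-gradient force = Coriolis force):
V_g = (1/(fρ)) |∂P/∂n| = 2.06×10⁻³ / (1.03×10⁻⁴ × 0.718) = 27.8 m/s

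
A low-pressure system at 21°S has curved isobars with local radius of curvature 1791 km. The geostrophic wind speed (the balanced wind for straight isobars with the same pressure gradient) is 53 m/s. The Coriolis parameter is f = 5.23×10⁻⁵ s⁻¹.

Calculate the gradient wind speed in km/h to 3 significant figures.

Around a low, centrifugal force acts outward with Coriolis, so pressure-gradient force balances both:
(1/ρ)|∂P/∂n| = fV + V²/R  →  V² + fR·V − fR·V_g = 0
With fR = 5.23×10⁻⁵ × 1791×10³ m = 93.7 m/s:
V = [−fR + √((fR)² + 4 fR V_g)]/2 = [−93.7 + √(93.7² + 4×93.7×53)]/2 = 37.8 m/s
Subgeostrophic (V < V_g = 53 m/s), as expected around a low.
Converting: 37.8 m/s × 3.6 = 136 km/h

136 km/h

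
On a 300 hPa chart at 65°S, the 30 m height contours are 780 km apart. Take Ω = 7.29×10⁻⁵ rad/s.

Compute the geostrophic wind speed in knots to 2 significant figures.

Coriolis parameter at 65°S:
f = 2Ω sin φ = 2 × 7.29×10⁻⁵ × sin 65° = 1.32×10⁻⁴ s⁻¹
Height gradient: |∂Z/∂n| = 30 m / 780000 m = 3.85×10⁻⁵
On a pressure surface, geostrophic balance gives V_g = (g/f)|∂Z/∂n|:
V_g = 9.81 × 3.85×10⁻⁵ / 1.32×10⁻⁴ = 2.86 m/s
Converting: 2.86 m/s × 1.944 = 5.6 knots

5.6 knots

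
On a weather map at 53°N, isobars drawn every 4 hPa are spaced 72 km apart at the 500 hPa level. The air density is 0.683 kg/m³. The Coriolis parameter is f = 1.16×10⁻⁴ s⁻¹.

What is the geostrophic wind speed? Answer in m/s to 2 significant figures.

Pressure gradient: |∂P/∂n| = 400 Pa / 72000 m = 5.56×10⁻³ Pa/m
Geostrophic balance (pressure-gradient force = Coriolis force):
V_g = (1/(fρ)) |∂P/∂n| = 5.56×10⁻³ / (1.16×10⁻⁴ × 0.683) = 70.1 m/s

70 m/s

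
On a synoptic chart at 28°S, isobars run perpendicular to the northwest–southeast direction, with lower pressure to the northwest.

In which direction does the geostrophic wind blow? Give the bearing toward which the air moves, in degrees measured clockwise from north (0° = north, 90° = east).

225°

The pressure-gradient force points toward the northwest (bearing 315°).
Geostrophic balance: in the Southern Hemisphere the Coriolis force deflects motion to the left, so the geostrophic wind blows 90° to the left of the pressure-gradient force (low pressure on the right).
Rotating 315° by 90° counterclockwise gives 225° — the wind blows toward the southwest.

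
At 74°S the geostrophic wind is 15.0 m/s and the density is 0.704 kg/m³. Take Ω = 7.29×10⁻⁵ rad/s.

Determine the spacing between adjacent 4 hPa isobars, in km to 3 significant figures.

270 km

Coriolis parameter at 74°S:
f = 2Ω sin φ = 2 × 7.29×10⁻⁵ × sin 74° = 1.40×10⁻⁴ s⁻¹
Geostrophic balance rearranged: |∂P/∂n| = f ρ V_g
|∂P/∂n| = 1.40×10⁻⁴ × 0.704 × 15.0 = 1.48×10⁻³ Pa/m
Isobar spacing: Δn = ΔP/|∂P/∂n| = 400 Pa / 1.48×10⁻³ Pa/m = 270269 m ≈ 270 km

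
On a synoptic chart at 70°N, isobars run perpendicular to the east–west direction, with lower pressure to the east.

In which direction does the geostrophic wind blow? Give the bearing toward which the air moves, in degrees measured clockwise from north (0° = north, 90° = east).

The pressure-gradient force points toward the east (bearing 090°).
Geostrophic balance: in the Northern Hemisphere the Coriolis force deflects motion to the right, so the geostrophic wind blows 90° to the right of the pressure-gradient force (low pressure on the left).
Rotating 090° by 90° clockwise gives 180° — the wind blows toward the south.

180°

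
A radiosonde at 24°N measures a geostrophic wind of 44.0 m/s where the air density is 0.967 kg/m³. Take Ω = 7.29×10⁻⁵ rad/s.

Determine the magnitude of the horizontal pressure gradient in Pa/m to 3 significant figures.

2.52×10⁻³ Pa/m

Coriolis parameter at 24°N:
f = 2Ω sin φ = 2 × 7.29×10⁻⁵ × sin 24° = 5.93×10⁻⁵ s⁻¹
Geostrophic balance rearranged: |∂P/∂n| = f ρ V_g
|∂P/∂n| = 5.93×10⁻⁵ × 0.967 × 44.0 = 2.52×10⁻³ Pa/m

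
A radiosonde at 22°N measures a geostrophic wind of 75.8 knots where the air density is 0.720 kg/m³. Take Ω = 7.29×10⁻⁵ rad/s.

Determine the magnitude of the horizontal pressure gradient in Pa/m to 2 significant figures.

1.5×10⁻³ Pa/m

Coriolis parameter at 22°N:
f = 2Ω sin φ = 2 × 7.29×10⁻⁵ × sin 22° = 5.46×10⁻⁵ s⁻¹
Wind speed in SI: 75.8 knots = 39.0 m/s
Geostrophic balance rearranged: |∂P/∂n| = f ρ V_g
|∂P/∂n| = 5.46×10⁻⁵ × 0.720 × 39.0 = 1.53×10⁻³ Pa/m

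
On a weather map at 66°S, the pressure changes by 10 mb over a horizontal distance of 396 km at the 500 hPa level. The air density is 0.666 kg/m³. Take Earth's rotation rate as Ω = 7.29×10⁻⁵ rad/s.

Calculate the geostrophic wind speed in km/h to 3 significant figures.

Coriolis parameter at 66°S:
f = 2Ω sin φ = 2 × 7.29×10⁻⁵ × sin 66° = 1.33×10⁻⁴ s⁻¹
Pressure gradient: |∂P/∂n| = 1000 Pa / 396000 m = 2.53×10⁻³ Pa/m
Geostrophic balance (pressure-gradient force = Coriolis force):
V_g = (1/(fρ)) |∂P/∂n| = 2.53×10⁻³ / (1.33×10⁻⁴ × 0.666) = 28.5 m/s
Converting: 28.5 m/s × 3.6 = 102 km/h

102 km/h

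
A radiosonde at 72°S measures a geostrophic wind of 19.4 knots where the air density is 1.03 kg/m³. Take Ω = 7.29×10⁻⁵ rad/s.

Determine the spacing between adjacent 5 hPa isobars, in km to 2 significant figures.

350 km

Coriolis parameter at 72°S:
f = 2Ω sin φ = 2 × 7.29×10⁻⁵ × sin 72° = 1.39×10⁻⁴ s⁻¹
Wind speed in SI: 19.4 knots = 9.98 m/s
Geostrophic balance rearranged: |∂P/∂n| = f ρ V_g
|∂P/∂n| = 1.39×10⁻⁴ × 1.03 × 9.98 = 1.43×10⁻³ Pa/m
Isobar spacing: Δn = ΔP/|∂P/∂n| = 500 Pa / 1.43×10⁻³ Pa/m = 350775 m ≈ 350 km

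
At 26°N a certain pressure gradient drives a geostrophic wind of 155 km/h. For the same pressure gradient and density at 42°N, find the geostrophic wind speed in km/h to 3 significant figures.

With the same pressure gradient and density, V_g ∝ 1/f ∝ 1/sin φ.
V₂ = V₁ · sin φ₁ / sin φ₂ = 155 × sin 26° / sin 42°
V₂ = 155 × 0.4384/0.6691 = 102 km/h

102 km/h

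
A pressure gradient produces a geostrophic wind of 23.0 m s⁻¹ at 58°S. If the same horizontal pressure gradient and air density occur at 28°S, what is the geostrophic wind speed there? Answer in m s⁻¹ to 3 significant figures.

With the same pressure gradient and density, V_g ∝ 1/f ∝ 1/sin φ.
V₂ = V₁ · sin φ₁ / sin φ₂ = 23.0 × sin 58° / sin 28°
V₂ = 23.0 × 0.8480/0.4695 = 41.5 m s⁻¹

41.5 m s⁻¹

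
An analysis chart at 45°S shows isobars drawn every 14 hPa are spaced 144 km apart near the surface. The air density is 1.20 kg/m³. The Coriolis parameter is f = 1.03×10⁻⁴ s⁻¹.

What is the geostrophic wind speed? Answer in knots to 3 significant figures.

Pressure gradient: |∂P/∂n| = 1400 Pa / 144000 m = 9.72×10⁻³ Pa/m
Geostrophic balance (pressure-gradient force = Coriolis force):
V_g = (1/(fρ)) |∂P/∂n| = 9.72×10⁻³ / (1.03×10⁻⁴ × 1.20) = 78.7 m/s
Converting: 78.7 m/s × 1.944 = 153 knots

153 knots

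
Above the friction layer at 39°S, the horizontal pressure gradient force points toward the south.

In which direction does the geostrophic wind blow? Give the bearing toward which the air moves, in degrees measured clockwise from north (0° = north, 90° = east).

The pressure-gradient force points toward the south (bearing 180°).
Geostrophic balance: in the Southern Hemisphere the Coriolis force deflects motion to the left, so the geostrophic wind blows 90° to the left of the pressure-gradient force (low pressure on the right).
Rotating 180° by 90° counterclockwise gives 090° — the wind blows toward the east.

090°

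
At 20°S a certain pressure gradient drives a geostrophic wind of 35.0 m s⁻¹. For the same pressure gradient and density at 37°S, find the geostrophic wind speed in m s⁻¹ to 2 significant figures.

With the same pressure gradient and density, V_g ∝ 1/f ∝ 1/sin φ.
V₂ = V₁ · sin φ₁ / sin φ₂ = 35.0 × sin 20° / sin 37°
V₂ = 35.0 × 0.3420/0.6018 = 20 m s⁻¹

20 m s⁻¹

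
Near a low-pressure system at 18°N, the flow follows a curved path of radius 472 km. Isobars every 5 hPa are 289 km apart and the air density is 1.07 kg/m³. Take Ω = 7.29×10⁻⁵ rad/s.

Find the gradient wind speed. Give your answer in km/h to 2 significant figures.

68 km/h

Coriolis parameter at 18°N:
f = 2Ω sin φ = 2 × 7.29×10⁻⁵ × sin 18° = 4.51×10⁻⁵ s⁻¹
Pressure gradient: |∂P/∂n| = 500 Pa / 289000 m = 1.73×10⁻³ Pa/m
Geostrophic speed: V_g = |∂P/∂n|/(fρ) = 1.73×10⁻³/(4.51×10⁻⁵ × 1.07) = 35.9 m/s
Around a low, centrifugal force acts outward with Coriolis, so pressure-gradient force balances both:
(1/ρ)|∂P/∂n| = fV + V²/R  →  V² + fR·V − fR·V_g = 0
With fR = 4.51×10⁻⁵ × 472×10³ m = 21.3 m/s:
V = [−fR + √((fR)² + 4 fR V_g)]/2 = [−21.3 + √(21.3² + 4×21.3×35.9)]/2 = 19 m/s
Subgeostrophic (V < V_g = 35.9 m/s), as expected around a low.
Converting: 19 m/s × 3.6 = 68 km/h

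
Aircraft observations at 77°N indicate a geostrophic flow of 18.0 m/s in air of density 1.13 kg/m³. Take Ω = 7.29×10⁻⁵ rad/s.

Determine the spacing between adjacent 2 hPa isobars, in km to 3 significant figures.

Coriolis parameter at 77°N:
f = 2Ω sin φ = 2 × 7.29×10⁻⁵ × sin 77° = 1.42×10⁻⁴ s⁻¹
Geostrophic balance rearranged: |∂P/∂n| = f ρ V_g
|∂P/∂n| = 1.42×10⁻⁴ × 1.13 × 18.0 = 2.89×10⁻³ Pa/m
Isobar spacing: Δn = ΔP/|∂P/∂n| = 200 Pa / 2.89×10⁻³ Pa/m = 69215 m ≈ 69.2 km

69.2 km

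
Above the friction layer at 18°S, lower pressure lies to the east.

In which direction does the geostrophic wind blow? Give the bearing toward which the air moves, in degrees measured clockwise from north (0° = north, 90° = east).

000°

The pressure-gradient force points toward the east (bearing 090°).
Geostrophic balance: in the Southern Hemisphere the Coriolis force deflects motion to the left, so the geostrophic wind blows 90° to the left of the pressure-gradient force (low pressure on the right).
Rotating 090° by 90° counterclockwise gives 000° — the wind blows toward the north.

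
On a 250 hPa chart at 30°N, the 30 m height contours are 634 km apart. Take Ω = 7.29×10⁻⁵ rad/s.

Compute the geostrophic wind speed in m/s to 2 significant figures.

6.4 m/s

Coriolis parameter at 30°N:
f = 2Ω sin φ = 2 × 7.29×10⁻⁵ × sin 30° = 7.29×10⁻⁵ s⁻¹
Height gradient: |∂Z/∂n| = 30 m / 634000 m = 4.73×10⁻⁵
On a pressure surface, geostrophic balance gives V_g = (g/f)|∂Z/∂n|:
V_g = 9.81 × 4.73×10⁻⁵ / 7.29×10⁻⁵ = 6.37 m/s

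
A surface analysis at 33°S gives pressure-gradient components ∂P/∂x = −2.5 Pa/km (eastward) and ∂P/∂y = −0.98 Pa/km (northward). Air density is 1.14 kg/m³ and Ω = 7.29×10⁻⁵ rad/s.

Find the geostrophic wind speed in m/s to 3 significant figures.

Coriolis parameter at 33°S:
f = 2Ω sin φ = 2 × 7.29×10⁻⁵ × sin 33° = 7.94×10⁻⁵ s⁻¹
In the Southern Hemisphere f is negative: f = −7.94×10⁻⁵ s⁻¹.
Component geostrophic relations (x east, y north):
u_g = −(1/(fρ)) ∂P/∂y,  v_g = (1/(fρ)) ∂P/∂x
u_g = −(−0.98×10⁻³)/(−7.94×10⁻⁵ × 1.14) = −10.8 m/s;  v_g = (−2.5×10⁻³)/(−7.94×10⁻⁵ × 1.14) = 27.6 m/s
|V_g| = √(u_g² + v_g²) = 29.7 m/s

29.7 m/s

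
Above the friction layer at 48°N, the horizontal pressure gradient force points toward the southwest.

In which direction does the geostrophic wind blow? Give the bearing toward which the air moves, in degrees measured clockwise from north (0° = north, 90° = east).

315°

The pressure-gradient force points toward the southwest (bearing 225°).
Geostrophic balance: in the Northern Hemisphere the Coriolis force deflects motion to the right, so the geostrophic wind blows 90° to the right of the pressure-gradient force (low pressure on the left).
Rotating 225° by 90° clockwise gives 315° — the wind blows toward the northwest.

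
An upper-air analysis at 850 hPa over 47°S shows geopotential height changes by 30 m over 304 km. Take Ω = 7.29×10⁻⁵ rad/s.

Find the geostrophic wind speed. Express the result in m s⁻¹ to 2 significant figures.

Coriolis parameter at 47°S:
f = 2Ω sin φ = 2 × 7.29×10⁻⁵ × sin 47° = 1.07×10⁻⁴ s⁻¹
Height gradient: |∂Z/∂n| = 30 m / 304000 m = 9.87×10⁻⁵
On a pressure surface, geostrophic balance gives V_g = (g/f)|∂Z/∂n|:
V_g = 9.81 × 9.87×10⁻⁵ / 1.07×10⁻⁴ = 9.08 m/s

9.1 m s⁻¹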